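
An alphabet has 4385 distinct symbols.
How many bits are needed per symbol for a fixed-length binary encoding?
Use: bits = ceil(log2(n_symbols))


log2(4385) = 12.0984
Bracket: 2^12 = 4096 < 4385 <= 2^13 = 8192
So ceil(log2(4385)) = 13

bits = ceil(log2(4385)) = ceil(12.0984) = 13 bits


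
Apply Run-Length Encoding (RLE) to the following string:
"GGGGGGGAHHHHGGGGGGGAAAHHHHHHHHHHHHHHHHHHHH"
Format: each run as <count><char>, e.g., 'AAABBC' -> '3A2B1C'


Scanning runs left to right:
  i=0: run of 'G' x 7 -> '7G'
  i=7: run of 'A' x 1 -> '1A'
  i=8: run of 'H' x 4 -> '4H'
  i=12: run of 'G' x 7 -> '7G'
  i=19: run of 'A' x 3 -> '3A'
  i=22: run of 'H' x 20 -> '20H'

RLE = 7G1A4H7G3A20H


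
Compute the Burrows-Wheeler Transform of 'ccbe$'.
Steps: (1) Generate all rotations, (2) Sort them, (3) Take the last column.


Rotations (sorted):
  0: $ccbe -> last char: e
  1: be$cc -> last char: c
  2: cbe$c -> last char: c
  3: ccbe$ -> last char: $
  4: e$ccb -> last char: b


BWT = ecc$b


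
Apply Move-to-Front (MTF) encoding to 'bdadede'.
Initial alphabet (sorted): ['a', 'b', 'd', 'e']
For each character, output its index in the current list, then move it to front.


MTF encoding:
'b': index 1 in ['a', 'b', 'd', 'e'] -> ['b', 'a', 'd', 'e']
'd': index 2 in ['b', 'a', 'd', 'e'] -> ['d', 'b', 'a', 'e']
'a': index 2 in ['d', 'b', 'a', 'e'] -> ['a', 'd', 'b', 'e']
'd': index 1 in ['a', 'd', 'b', 'e'] -> ['d', 'a', 'b', 'e']
'e': index 3 in ['d', 'a', 'b', 'e'] -> ['e', 'd', 'a', 'b']
'd': index 1 in ['e', 'd', 'a', 'b'] -> ['d', 'e', 'a', 'b']
'e': index 1 in ['d', 'e', 'a', 'b'] -> ['e', 'd', 'a', 'b']


Output: [1, 2, 2, 1, 3, 1, 1]


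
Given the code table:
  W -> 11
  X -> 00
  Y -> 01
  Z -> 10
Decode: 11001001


Decoding:
11 -> W
00 -> X
10 -> Z
01 -> Y


Result: WXZY


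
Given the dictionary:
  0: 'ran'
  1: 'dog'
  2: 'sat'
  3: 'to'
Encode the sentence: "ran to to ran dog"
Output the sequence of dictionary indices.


Look up each word in the dictionary:
  'ran' -> 0
  'to' -> 3
  'to' -> 3
  'ran' -> 0
  'dog' -> 1

Encoded: [0, 3, 3, 0, 1]


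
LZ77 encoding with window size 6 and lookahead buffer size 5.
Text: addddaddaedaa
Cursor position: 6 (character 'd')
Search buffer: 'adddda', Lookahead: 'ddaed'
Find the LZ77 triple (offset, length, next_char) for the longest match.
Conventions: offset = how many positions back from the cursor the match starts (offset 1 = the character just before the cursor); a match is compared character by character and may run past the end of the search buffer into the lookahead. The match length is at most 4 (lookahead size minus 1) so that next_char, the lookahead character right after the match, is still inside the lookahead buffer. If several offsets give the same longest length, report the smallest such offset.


Try each offset into the search buffer:
  offset=1 (pos 5, char 'a'): match length 0
  offset=2 (pos 4, char 'd'): match length 1
  offset=3 (pos 3, char 'd'): match length 3
  offset=4 (pos 2, char 'd'): match length 2
  offset=5 (pos 1, char 'd'): match length 2
  offset=6 (pos 0, char 'a'): match length 0
Longest match has length 3 at offset 3.
next_char = character at position 6 + 3 = 9 -> 'e'

Best match: offset=3, length=3 (matching 'dda' starting at position 3)
LZ77 triple: (3, 3, 'e')


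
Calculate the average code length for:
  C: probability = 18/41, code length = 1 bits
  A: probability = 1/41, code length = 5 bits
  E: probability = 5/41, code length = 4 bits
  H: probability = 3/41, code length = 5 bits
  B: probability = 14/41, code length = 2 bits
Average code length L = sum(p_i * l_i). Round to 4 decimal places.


Weighted contributions p_i * l_i:
  C: (18/41) * 1 = 18/41
  A: (1/41) * 5 = 5/41
  E: (5/41) * 4 = 20/41
  H: (3/41) * 5 = 15/41
  B: (14/41) * 2 = 28/41
Sum = (18 + 5 + 20 + 15 + 28)/41 = 86/41

L = 86/41 = 2.0976 bits/symbol


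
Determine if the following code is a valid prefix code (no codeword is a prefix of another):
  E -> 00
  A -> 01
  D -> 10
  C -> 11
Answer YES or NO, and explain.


Checking each pair (does one codeword prefix another?):
  E='00' vs A='01': no prefix
  E='00' vs D='10': no prefix
  E='00' vs C='11': no prefix
  A='01' vs E='00': no prefix
  A='01' vs D='10': no prefix
  A='01' vs C='11': no prefix
  D='10' vs E='00': no prefix
  D='10' vs A='01': no prefix
  D='10' vs C='11': no prefix
  C='11' vs E='00': no prefix
  C='11' vs A='01': no prefix
  C='11' vs D='10': no prefix
No violation found over all pairs.

YES -- this is a valid prefix code. No codeword is a prefix of any other codeword.


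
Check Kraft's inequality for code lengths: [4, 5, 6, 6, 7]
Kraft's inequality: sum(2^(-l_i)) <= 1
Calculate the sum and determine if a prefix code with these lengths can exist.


Sum = 2^(-4) + 2^(-5) + 2^(-6) + 2^(-6) + 2^(-7)
    = 0.0625 + 0.03125 + 0.015625 + 0.015625 + 0.0078125
    = 17/128 = 0.1328125
Since 0.1328125 <= 1, Kraft's inequality IS satisfied.
A prefix code with these lengths CAN exist.

Kraft sum = 0.1328125. Satisfied.


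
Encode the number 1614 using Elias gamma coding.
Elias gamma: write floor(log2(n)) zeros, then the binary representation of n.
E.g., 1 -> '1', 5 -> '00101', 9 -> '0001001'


num_bits = floor(log2(1614)) + 1 = 11
leading_zeros = num_bits - 1 = 10
binary(1614) = 11001001110

Elias gamma(1614) = '0000000000' + '11001001110' = 000000000011001001110 (21 bits)


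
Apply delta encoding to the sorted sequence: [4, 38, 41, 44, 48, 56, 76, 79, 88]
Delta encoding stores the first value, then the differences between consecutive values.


First value: 4
Deltas:
  38 - 4 = 34
  41 - 38 = 3
  44 - 41 = 3
  48 - 44 = 4
  56 - 48 = 8
  76 - 56 = 20
  79 - 76 = 3
  88 - 79 = 9


Delta encoded: [4, 34, 3, 3, 4, 8, 20, 3, 9]


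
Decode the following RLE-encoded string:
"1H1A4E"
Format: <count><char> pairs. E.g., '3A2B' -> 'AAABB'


Expanding each <count><char> pair:
  1H -> 'H'
  1A -> 'A'
  4E -> 'EEEE'

Decoded = HAEEEE


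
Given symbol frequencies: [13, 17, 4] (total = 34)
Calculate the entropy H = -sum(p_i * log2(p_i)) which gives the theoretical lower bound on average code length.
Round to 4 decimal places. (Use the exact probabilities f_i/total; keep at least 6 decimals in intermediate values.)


Per-symbol terms -p_i * log2(p_i) with p_i = f_i/34:
  p = 13/34 = 0.382353: log2(p) = -1.387023, -p*log2(p) = 0.530332
  p = 17/34 = 0.500000: log2(p) = -1.000000, -p*log2(p) = 0.500000
  p = 4/34 = 0.117647: log2(p) = -3.087463, -p*log2(p) = 0.363231
H = 0.530332 + 0.500000 + 0.363231 = 1.393563

H = 1.3936 bits/symbol


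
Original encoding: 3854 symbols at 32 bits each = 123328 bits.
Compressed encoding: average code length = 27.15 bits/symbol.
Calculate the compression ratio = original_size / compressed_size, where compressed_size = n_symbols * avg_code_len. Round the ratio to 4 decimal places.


original_size = n_symbols * orig_bits = 3854 * 32 = 123328 bits
compressed_size = n_symbols * avg_code_len = 3854 * 27.15 = 104636.1 bits
ratio = original_size / compressed_size = 123328 / 104636.1 = 1.1786

Compression ratio = 1.1786


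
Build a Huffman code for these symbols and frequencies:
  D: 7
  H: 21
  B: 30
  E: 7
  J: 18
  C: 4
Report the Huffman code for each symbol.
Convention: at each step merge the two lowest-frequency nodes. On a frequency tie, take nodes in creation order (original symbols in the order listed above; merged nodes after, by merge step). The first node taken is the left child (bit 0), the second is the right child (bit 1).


Huffman tree construction:
Step 1: Merge C(4) + D(7) = 11
Step 2: Merge E(7) + (C+D)(11) = 18
Step 3: Merge J(18) + (E+(C+D))(18) = 36
Step 4: Merge H(21) + B(30) = 51
Step 5: Merge (J+(E+(C+D)))(36) + (H+B)(51) = 87
Read each symbol's code off the tree from the root (left child = 0, right child = 1).

Codes:
  D: 0111 (length 4)
  H: 10 (length 2)
  B: 11 (length 2)
  E: 010 (length 3)
  J: 00 (length 2)
  C: 0110 (length 4)
Average code length: 203/87 = 2.3333 bits/symbol


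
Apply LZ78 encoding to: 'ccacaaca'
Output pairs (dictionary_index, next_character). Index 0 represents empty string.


LZ78 encoding steps:
Dictionary: {0: ''}
Step 1: w='' (idx 0), next='c' -> output (0, 'c'), add 'c' as idx 1
Step 2: w='c' (idx 1), next='a' -> output (1, 'a'), add 'ca' as idx 2
Step 3: w='ca' (idx 2), next='a' -> output (2, 'a'), add 'caa' as idx 3
Step 4: w='ca' (idx 2), end of input -> output (2, '')


Encoded: [(0, 'c'), (1, 'a'), (2, 'a'), (2, '')]


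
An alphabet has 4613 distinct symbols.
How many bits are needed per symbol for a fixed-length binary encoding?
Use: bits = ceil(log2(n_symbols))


log2(4613) = 12.1715
Bracket: 2^12 = 4096 < 4613 <= 2^13 = 8192
So ceil(log2(4613)) = 13

bits = ceil(log2(4613)) = ceil(12.1715) = 13 bits


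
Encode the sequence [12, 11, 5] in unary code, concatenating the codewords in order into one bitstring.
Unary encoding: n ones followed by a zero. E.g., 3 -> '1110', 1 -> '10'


Encode each number as n ones followed by a terminating 0:
  12 -> 1111111111110 (13 bits)
  11 -> 111111111110 (12 bits)
  5 -> 111110 (6 bits)
Total length = 13 + 12 + 6 = 31 bits.

Unary([12, 11, 5]) = 1111111111110111111111110111110 (31 bits)


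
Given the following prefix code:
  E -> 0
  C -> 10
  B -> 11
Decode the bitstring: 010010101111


Decoding step by step:
Bits 0 -> E
Bits 10 -> C
Bits 0 -> E
Bits 10 -> C
Bits 10 -> C
Bits 11 -> B
Bits 11 -> B


Decoded message: ECECCBB


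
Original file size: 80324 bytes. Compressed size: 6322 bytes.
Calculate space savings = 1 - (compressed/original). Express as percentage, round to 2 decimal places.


ratio = compressed/original = 6322/80324 = 0.078706
savings = 1 - ratio = 1 - 0.078706 = 0.921294
as a percentage: 0.921294 * 100 = 92.13%

Space savings = 1 - 6322/80324 = 92.13%


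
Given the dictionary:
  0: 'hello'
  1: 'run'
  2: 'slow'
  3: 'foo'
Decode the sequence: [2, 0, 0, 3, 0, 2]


Look up each index in the dictionary:
  2 -> 'slow'
  0 -> 'hello'
  0 -> 'hello'
  3 -> 'foo'
  0 -> 'hello'
  2 -> 'slow'

Decoded: "slow hello hello foo hello slow"


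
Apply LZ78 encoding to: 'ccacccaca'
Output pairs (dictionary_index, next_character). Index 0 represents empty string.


LZ78 encoding steps:
Dictionary: {0: ''}
Step 1: w='' (idx 0), next='c' -> output (0, 'c'), add 'c' as idx 1
Step 2: w='c' (idx 1), next='a' -> output (1, 'a'), add 'ca' as idx 2
Step 3: w='c' (idx 1), next='c' -> output (1, 'c'), add 'cc' as idx 3
Step 4: w='ca' (idx 2), next='c' -> output (2, 'c'), add 'cac' as idx 4
Step 5: w='' (idx 0), next='a' -> output (0, 'a'), add 'a' as idx 5


Encoded: [(0, 'c'), (1, 'a'), (1, 'c'), (2, 'c'), (0, 'a')]


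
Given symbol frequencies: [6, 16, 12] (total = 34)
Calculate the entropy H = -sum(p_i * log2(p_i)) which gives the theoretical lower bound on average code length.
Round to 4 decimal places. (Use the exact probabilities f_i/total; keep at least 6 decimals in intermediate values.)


Per-symbol terms -p_i * log2(p_i) with p_i = f_i/34:
  p = 6/34 = 0.176471: log2(p) = -2.502500, -p*log2(p) = 0.441618
  p = 16/34 = 0.470588: log2(p) = -1.087463, -p*log2(p) = 0.511747
  p = 12/34 = 0.352941: log2(p) = -1.502500, -p*log2(p) = 0.530294
H = 0.441618 + 0.511747 + 0.530294 = 1.483659

H = 1.4837 bits/symbol


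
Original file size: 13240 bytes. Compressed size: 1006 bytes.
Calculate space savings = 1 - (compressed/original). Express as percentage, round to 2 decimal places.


ratio = compressed/original = 1006/13240 = 0.075982
savings = 1 - ratio = 1 - 0.075982 = 0.924018
as a percentage: 0.924018 * 100 = 92.4%

Space savings = 1 - 1006/13240 = 92.4%


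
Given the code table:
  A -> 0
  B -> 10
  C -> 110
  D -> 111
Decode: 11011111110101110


Decoding:
110 -> C
111 -> D
111 -> D
10 -> B
10 -> B
111 -> D
0 -> A


Result: CDDBBDA


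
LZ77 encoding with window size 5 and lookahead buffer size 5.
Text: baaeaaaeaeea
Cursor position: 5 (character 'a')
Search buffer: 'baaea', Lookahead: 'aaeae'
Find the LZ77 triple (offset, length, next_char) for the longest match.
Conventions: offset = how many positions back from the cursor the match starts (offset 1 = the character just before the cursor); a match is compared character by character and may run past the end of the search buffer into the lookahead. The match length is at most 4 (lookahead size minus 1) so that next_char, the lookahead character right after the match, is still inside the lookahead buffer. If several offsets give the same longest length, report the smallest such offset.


Try each offset into the search buffer:
  offset=1 (pos 4, char 'a'): match length 2
  offset=2 (pos 3, char 'e'): match length 0
  offset=3 (pos 2, char 'a'): match length 1
  offset=4 (pos 1, char 'a'): match length 4
  offset=5 (pos 0, char 'b'): match length 0
Longest match has length 4 at offset 4.
next_char = character at position 5 + 4 = 9 -> 'e'

Best match: offset=4, length=4 (matching 'aaea' starting at position 1)
LZ77 triple: (4, 4, 'e')


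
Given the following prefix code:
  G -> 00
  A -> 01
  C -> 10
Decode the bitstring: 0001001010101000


Decoding step by step:
Bits 00 -> G
Bits 01 -> A
Bits 00 -> G
Bits 10 -> C
Bits 10 -> C
Bits 10 -> C
Bits 10 -> C
Bits 00 -> G


Decoded message: GAGCCCCG


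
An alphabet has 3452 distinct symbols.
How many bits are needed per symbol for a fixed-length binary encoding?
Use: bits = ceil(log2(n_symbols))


log2(3452) = 11.7532
Bracket: 2^11 = 2048 < 3452 <= 2^12 = 4096
So ceil(log2(3452)) = 12

bits = ceil(log2(3452)) = ceil(11.7532) = 12 bits


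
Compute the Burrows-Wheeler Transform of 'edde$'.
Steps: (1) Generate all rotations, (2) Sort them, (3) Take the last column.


Rotations (sorted):
  0: $edde -> last char: e
  1: dde$e -> last char: e
  2: de$ed -> last char: d
  3: e$edd -> last char: d
  4: edde$ -> last char: $


BWT = eedd$


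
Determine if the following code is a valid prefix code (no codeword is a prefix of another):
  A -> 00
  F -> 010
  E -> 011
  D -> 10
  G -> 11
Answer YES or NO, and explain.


Checking each pair (does one codeword prefix another?):
  A='00' vs F='010': no prefix
  A='00' vs E='011': no prefix
  A='00' vs D='10': no prefix
  A='00' vs G='11': no prefix
  F='010' vs A='00': no prefix
  F='010' vs E='011': no prefix
  F='010' vs D='10': no prefix
  F='010' vs G='11': no prefix
  E='011' vs A='00': no prefix
  E='011' vs F='010': no prefix
  E='011' vs D='10': no prefix
  E='011' vs G='11': no prefix
  D='10' vs A='00': no prefix
  D='10' vs F='010': no prefix
  D='10' vs E='011': no prefix
  D='10' vs G='11': no prefix
  G='11' vs A='00': no prefix
  G='11' vs F='010': no prefix
  G='11' vs E='011': no prefix
  G='11' vs D='10': no prefix
No violation found over all pairs.

YES -- this is a valid prefix code. No codeword is a prefix of any other codeword.


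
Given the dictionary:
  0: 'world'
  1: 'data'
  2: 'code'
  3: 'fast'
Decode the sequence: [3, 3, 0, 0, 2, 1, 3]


Look up each index in the dictionary:
  3 -> 'fast'
  3 -> 'fast'
  0 -> 'world'
  0 -> 'world'
  2 -> 'code'
  1 -> 'data'
  3 -> 'fast'

Decoded: "fast fast world world code data fast"


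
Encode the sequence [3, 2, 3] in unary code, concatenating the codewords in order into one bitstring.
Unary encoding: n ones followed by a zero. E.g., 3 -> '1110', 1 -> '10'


Encode each number as n ones followed by a terminating 0:
  3 -> 1110 (4 bits)
  2 -> 110 (3 bits)
  3 -> 1110 (4 bits)
Total length = 4 + 3 + 4 = 11 bits.

Unary([3, 2, 3]) = 11101101110 (11 bits)


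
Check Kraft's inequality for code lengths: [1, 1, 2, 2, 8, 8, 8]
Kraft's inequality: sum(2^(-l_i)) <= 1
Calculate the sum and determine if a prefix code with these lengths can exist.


Sum = 2^(-1) + 2^(-1) + 2^(-2) + 2^(-2) + 2^(-8) + 2^(-8) + 2^(-8)
    = 0.5 + 0.5 + 0.25 + 0.25 + 0.00390625 + 0.00390625 + 0.00390625
    = 387/256 = 1.51171875
Since 1.51171875 > 1, Kraft's inequality is NOT satisfied.
A prefix code with these lengths CANNOT exist.

Kraft sum = 1.51171875. Not satisfied.


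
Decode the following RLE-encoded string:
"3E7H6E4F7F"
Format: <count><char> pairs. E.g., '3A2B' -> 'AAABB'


Expanding each <count><char> pair:
  3E -> 'EEE'
  7H -> 'HHHHHHH'
  6E -> 'EEEEEE'
  4F -> 'FFFF'
  7F -> 'FFFFFFF'

Decoded = EEEHHHHHHHEEEEEEFFFFFFFFFFF


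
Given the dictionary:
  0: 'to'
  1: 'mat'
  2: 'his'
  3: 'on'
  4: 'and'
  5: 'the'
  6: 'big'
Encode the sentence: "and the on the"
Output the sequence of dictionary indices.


Look up each word in the dictionary:
  'and' -> 4
  'the' -> 5
  'on' -> 3
  'the' -> 5

Encoded: [4, 5, 3, 5]


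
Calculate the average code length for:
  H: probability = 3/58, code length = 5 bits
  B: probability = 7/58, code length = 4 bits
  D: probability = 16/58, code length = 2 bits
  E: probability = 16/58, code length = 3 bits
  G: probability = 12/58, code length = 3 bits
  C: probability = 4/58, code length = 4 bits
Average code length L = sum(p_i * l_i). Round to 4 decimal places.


Weighted contributions p_i * l_i:
  H: (3/58) * 5 = 15/58
  B: (7/58) * 4 = 28/58
  D: (16/58) * 2 = 32/58
  E: (16/58) * 3 = 48/58
  G: (12/58) * 3 = 36/58
  C: (4/58) * 4 = 16/58
Sum = (15 + 28 + 32 + 48 + 36 + 16)/58 = 175/58

L = 175/58 = 3.0172 bits/symbol


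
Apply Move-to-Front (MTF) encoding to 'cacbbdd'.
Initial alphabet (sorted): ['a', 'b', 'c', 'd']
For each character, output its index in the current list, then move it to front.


MTF encoding:
'c': index 2 in ['a', 'b', 'c', 'd'] -> ['c', 'a', 'b', 'd']
'a': index 1 in ['c', 'a', 'b', 'd'] -> ['a', 'c', 'b', 'd']
'c': index 1 in ['a', 'c', 'b', 'd'] -> ['c', 'a', 'b', 'd']
'b': index 2 in ['c', 'a', 'b', 'd'] -> ['b', 'c', 'a', 'd']
'b': index 0 in ['b', 'c', 'a', 'd'] -> ['b', 'c', 'a', 'd']
'd': index 3 in ['b', 'c', 'a', 'd'] -> ['d', 'b', 'c', 'a']
'd': index 0 in ['d', 'b', 'c', 'a'] -> ['d', 'b', 'c', 'a']


Output: [2, 1, 1, 2, 0, 3, 0]


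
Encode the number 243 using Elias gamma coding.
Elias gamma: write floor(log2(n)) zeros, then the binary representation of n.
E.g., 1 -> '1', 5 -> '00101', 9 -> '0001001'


num_bits = floor(log2(243)) + 1 = 8
leading_zeros = num_bits - 1 = 7
binary(243) = 11110011

Elias gamma(243) = '0000000' + '11110011' = 000000011110011 (15 bits)


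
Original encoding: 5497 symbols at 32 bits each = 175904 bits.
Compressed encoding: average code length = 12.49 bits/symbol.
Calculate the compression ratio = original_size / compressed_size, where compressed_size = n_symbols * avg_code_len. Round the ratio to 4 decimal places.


original_size = n_symbols * orig_bits = 5497 * 32 = 175904 bits
compressed_size = n_symbols * avg_code_len = 5497 * 12.49 = 68657.53 bits
ratio = original_size / compressed_size = 175904 / 68657.53 = 2.562

Compression ratio = 2.562


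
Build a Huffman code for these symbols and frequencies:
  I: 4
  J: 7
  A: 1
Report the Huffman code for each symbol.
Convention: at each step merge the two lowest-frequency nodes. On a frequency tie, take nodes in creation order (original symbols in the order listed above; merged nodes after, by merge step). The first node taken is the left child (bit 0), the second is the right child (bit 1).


Huffman tree construction:
Step 1: Merge A(1) + I(4) = 5
Step 2: Merge (A+I)(5) + J(7) = 12
Read each symbol's code off the tree from the root (left child = 0, right child = 1).

Codes:
  I: 01 (length 2)
  J: 1 (length 1)
  A: 00 (length 2)
Average code length: 17/12 = 1.4167 bits/symbol


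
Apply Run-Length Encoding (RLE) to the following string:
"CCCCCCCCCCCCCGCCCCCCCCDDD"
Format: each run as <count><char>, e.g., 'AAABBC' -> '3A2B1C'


Scanning runs left to right:
  i=0: run of 'C' x 13 -> '13C'
  i=13: run of 'G' x 1 -> '1G'
  i=14: run of 'C' x 8 -> '8C'
  i=22: run of 'D' x 3 -> '3D'

RLE = 13C1G8C3D


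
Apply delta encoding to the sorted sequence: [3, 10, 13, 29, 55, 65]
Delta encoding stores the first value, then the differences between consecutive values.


First value: 3
Deltas:
  10 - 3 = 7
  13 - 10 = 3
  29 - 13 = 16
  55 - 29 = 26
  65 - 55 = 10


Delta encoded: [3, 7, 3, 16, 26, 10]


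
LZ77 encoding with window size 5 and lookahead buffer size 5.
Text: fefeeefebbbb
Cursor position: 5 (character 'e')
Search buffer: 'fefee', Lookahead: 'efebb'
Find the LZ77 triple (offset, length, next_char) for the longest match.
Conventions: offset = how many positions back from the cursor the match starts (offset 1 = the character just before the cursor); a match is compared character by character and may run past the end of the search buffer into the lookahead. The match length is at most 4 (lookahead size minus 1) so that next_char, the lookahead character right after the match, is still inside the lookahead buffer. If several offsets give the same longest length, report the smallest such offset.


Try each offset into the search buffer:
  offset=1 (pos 4, char 'e'): match length 1
  offset=2 (pos 3, char 'e'): match length 1
  offset=3 (pos 2, char 'f'): match length 0
  offset=4 (pos 1, char 'e'): match length 3
  offset=5 (pos 0, char 'f'): match length 0
Longest match has length 3 at offset 4.
next_char = character at position 5 + 3 = 8 -> 'b'

Best match: offset=4, length=3 (matching 'efe' starting at position 1)
LZ77 triple: (4, 3, 'b')


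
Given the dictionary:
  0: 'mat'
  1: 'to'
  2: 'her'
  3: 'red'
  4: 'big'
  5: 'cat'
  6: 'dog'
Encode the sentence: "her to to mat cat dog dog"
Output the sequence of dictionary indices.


Look up each word in the dictionary:
  'her' -> 2
  'to' -> 1
  'to' -> 1
  'mat' -> 0
  'cat' -> 5
  'dog' -> 6
  'dog' -> 6

Encoded: [2, 1, 1, 0, 5, 6, 6]


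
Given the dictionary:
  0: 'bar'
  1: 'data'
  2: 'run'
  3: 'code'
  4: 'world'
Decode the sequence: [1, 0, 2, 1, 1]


Look up each index in the dictionary:
  1 -> 'data'
  0 -> 'bar'
  2 -> 'run'
  1 -> 'data'
  1 -> 'data'

Decoded: "data bar run data data"


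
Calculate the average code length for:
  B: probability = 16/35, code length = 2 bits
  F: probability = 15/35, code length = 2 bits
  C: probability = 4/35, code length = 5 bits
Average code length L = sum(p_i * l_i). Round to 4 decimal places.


Weighted contributions p_i * l_i:
  B: (16/35) * 2 = 32/35
  F: (15/35) * 2 = 30/35
  C: (4/35) * 5 = 20/35
Sum = (32 + 30 + 20)/35 = 82/35

L = 82/35 = 2.3429 bits/symbol


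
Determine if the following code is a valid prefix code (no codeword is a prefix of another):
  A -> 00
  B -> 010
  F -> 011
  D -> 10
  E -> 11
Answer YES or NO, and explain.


Checking each pair (does one codeword prefix another?):
  A='00' vs B='010': no prefix
  A='00' vs F='011': no prefix
  A='00' vs D='10': no prefix
  A='00' vs E='11': no prefix
  B='010' vs A='00': no prefix
  B='010' vs F='011': no prefix
  B='010' vs D='10': no prefix
  B='010' vs E='11': no prefix
  F='011' vs A='00': no prefix
  F='011' vs B='010': no prefix
  F='011' vs D='10': no prefix
  F='011' vs E='11': no prefix
  D='10' vs A='00': no prefix
  D='10' vs B='010': no prefix
  D='10' vs F='011': no prefix
  D='10' vs E='11': no prefix
  E='11' vs A='00': no prefix
  E='11' vs B='010': no prefix
  E='11' vs F='011': no prefix
  E='11' vs D='10': no prefix
No violation found over all pairs.

YES -- this is a valid prefix code. No codeword is a prefix of any other codeword.


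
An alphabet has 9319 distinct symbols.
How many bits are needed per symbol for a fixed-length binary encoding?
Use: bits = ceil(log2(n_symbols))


log2(9319) = 13.186
Bracket: 2^13 = 8192 < 9319 <= 2^14 = 16384
So ceil(log2(9319)) = 14

bits = ceil(log2(9319)) = ceil(13.186) = 14 bits


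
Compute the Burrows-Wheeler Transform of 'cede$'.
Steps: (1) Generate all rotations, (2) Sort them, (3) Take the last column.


Rotations (sorted):
  0: $cede -> last char: e
  1: cede$ -> last char: $
  2: de$ce -> last char: e
  3: e$ced -> last char: d
  4: ede$c -> last char: c


BWT = e$edc


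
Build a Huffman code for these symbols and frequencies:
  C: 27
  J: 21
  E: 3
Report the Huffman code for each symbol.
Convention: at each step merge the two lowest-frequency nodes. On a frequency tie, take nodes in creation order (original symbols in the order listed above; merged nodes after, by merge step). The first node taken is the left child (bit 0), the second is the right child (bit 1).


Huffman tree construction:
Step 1: Merge E(3) + J(21) = 24
Step 2: Merge (E+J)(24) + C(27) = 51
Read each symbol's code off the tree from the root (left child = 0, right child = 1).

Codes:
  C: 1 (length 1)
  J: 01 (length 2)
  E: 00 (length 2)
Average code length: 75/51 = 1.4706 bits/symbol


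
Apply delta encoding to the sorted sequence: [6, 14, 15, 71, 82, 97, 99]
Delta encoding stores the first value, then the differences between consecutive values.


First value: 6
Deltas:
  14 - 6 = 8
  15 - 14 = 1
  71 - 15 = 56
  82 - 71 = 11
  97 - 82 = 15
  99 - 97 = 2


Delta encoded: [6, 8, 1, 56, 11, 15, 2]


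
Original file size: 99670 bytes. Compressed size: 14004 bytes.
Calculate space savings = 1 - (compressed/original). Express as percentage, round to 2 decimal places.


ratio = compressed/original = 14004/99670 = 0.140504
savings = 1 - ratio = 1 - 0.140504 = 0.859496
as a percentage: 0.859496 * 100 = 85.95%

Space savings = 1 - 14004/99670 = 85.95%


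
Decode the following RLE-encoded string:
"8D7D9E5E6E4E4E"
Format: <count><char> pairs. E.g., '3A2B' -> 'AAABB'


Expanding each <count><char> pair:
  8D -> 'DDDDDDDD'
  7D -> 'DDDDDDD'
  9E -> 'EEEEEEEEE'
  5E -> 'EEEEE'
  6E -> 'EEEEEE'
  4E -> 'EEEE'
  4E -> 'EEEE'

Decoded = DDDDDDDDDDDDDDDEEEEEEEEEEEEEEEEEEEEEEEEEEEE


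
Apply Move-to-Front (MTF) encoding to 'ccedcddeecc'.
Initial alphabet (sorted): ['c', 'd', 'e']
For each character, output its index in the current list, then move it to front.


MTF encoding:
'c': index 0 in ['c', 'd', 'e'] -> ['c', 'd', 'e']
'c': index 0 in ['c', 'd', 'e'] -> ['c', 'd', 'e']
'e': index 2 in ['c', 'd', 'e'] -> ['e', 'c', 'd']
'd': index 2 in ['e', 'c', 'd'] -> ['d', 'e', 'c']
'c': index 2 in ['d', 'e', 'c'] -> ['c', 'd', 'e']
'd': index 1 in ['c', 'd', 'e'] -> ['d', 'c', 'e']
'd': index 0 in ['d', 'c', 'e'] -> ['d', 'c', 'e']
'e': index 2 in ['d', 'c', 'e'] -> ['e', 'd', 'c']
'e': index 0 in ['e', 'd', 'c'] -> ['e', 'd', 'c']
'c': index 2 in ['e', 'd', 'c'] -> ['c', 'e', 'd']
'c': index 0 in ['c', 'e', 'd'] -> ['c', 'e', 'd']


Output: [0, 0, 2, 2, 2, 1, 0, 2, 0, 2, 0]


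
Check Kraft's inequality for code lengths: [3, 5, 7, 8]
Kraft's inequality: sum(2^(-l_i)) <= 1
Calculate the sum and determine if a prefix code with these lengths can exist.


Sum = 2^(-3) + 2^(-5) + 2^(-7) + 2^(-8)
    = 0.125 + 0.03125 + 0.0078125 + 0.00390625
    = 43/256 = 0.16796875
Since 0.16796875 <= 1, Kraft's inequality IS satisfied.
A prefix code with these lengths CAN exist.

Kraft sum = 0.16796875. Satisfied.


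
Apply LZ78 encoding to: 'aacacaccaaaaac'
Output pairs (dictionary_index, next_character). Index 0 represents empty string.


LZ78 encoding steps:
Dictionary: {0: ''}
Step 1: w='' (idx 0), next='a' -> output (0, 'a'), add 'a' as idx 1
Step 2: w='a' (idx 1), next='c' -> output (1, 'c'), add 'ac' as idx 2
Step 3: w='ac' (idx 2), next='a' -> output (2, 'a'), add 'aca' as idx 3
Step 4: w='' (idx 0), next='c' -> output (0, 'c'), add 'c' as idx 4
Step 5: w='c' (idx 4), next='a' -> output (4, 'a'), add 'ca' as idx 5
Step 6: w='a' (idx 1), next='a' -> output (1, 'a'), add 'aa' as idx 6
Step 7: w='aa' (idx 6), next='c' -> output (6, 'c'), add 'aac' as idx 7


Encoded: [(0, 'a'), (1, 'c'), (2, 'a'), (0, 'c'), (4, 'a'), (1, 'a'), (6, 'c')]


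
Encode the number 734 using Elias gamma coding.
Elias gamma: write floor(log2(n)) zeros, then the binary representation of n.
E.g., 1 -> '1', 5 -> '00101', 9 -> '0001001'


num_bits = floor(log2(734)) + 1 = 10
leading_zeros = num_bits - 1 = 9
binary(734) = 1011011110

Elias gamma(734) = '000000000' + '1011011110' = 0000000001011011110 (19 bits)


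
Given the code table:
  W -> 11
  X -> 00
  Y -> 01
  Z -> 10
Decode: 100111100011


Decoding:
10 -> Z
01 -> Y
11 -> W
10 -> Z
00 -> X
11 -> W


Result: ZYWZXW


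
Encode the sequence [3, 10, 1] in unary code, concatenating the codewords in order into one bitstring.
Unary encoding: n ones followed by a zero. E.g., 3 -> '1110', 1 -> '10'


Encode each number as n ones followed by a terminating 0:
  3 -> 1110 (4 bits)
  10 -> 11111111110 (11 bits)
  1 -> 10 (2 bits)
Total length = 4 + 11 + 2 = 17 bits.

Unary([3, 10, 1]) = 11101111111111010 (17 bits)


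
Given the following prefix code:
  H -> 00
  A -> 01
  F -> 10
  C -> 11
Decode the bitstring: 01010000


Decoding step by step:
Bits 01 -> A
Bits 01 -> A
Bits 00 -> H
Bits 00 -> H


Decoded message: AAHH


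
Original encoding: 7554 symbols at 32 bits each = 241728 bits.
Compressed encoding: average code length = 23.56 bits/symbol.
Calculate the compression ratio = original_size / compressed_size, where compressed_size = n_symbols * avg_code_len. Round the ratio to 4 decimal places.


original_size = n_symbols * orig_bits = 7554 * 32 = 241728 bits
compressed_size = n_symbols * avg_code_len = 7554 * 23.56 = 177972.24 bits
ratio = original_size / compressed_size = 241728 / 177972.24 = 1.3582

Compression ratio = 1.3582


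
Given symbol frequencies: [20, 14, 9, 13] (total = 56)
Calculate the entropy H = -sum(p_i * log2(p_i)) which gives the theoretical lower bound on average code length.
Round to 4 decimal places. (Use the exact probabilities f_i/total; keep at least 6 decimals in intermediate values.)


Per-symbol terms -p_i * log2(p_i) with p_i = f_i/56:
  p = 20/56 = 0.357143: log2(p) = -1.485427, -p*log2(p) = 0.530510
  p = 14/56 = 0.250000: log2(p) = -2.000000, -p*log2(p) = 0.500000
  p = 9/56 = 0.160714: log2(p) = -2.637430, -p*log2(p) = 0.423873
  p = 13/56 = 0.232143: log2(p) = -2.106915, -p*log2(p) = 0.489105
H = 0.530510 + 0.500000 + 0.423873 + 0.489105 = 1.943488

H = 1.9435 bits/symbol


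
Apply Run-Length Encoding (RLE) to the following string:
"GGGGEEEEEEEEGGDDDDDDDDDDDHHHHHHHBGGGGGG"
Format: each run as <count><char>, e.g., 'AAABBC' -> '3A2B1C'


Scanning runs left to right:
  i=0: run of 'G' x 4 -> '4G'
  i=4: run of 'E' x 8 -> '8E'
  i=12: run of 'G' x 2 -> '2G'
  i=14: run of 'D' x 11 -> '11D'
  i=25: run of 'H' x 7 -> '7H'
  i=32: run of 'B' x 1 -> '1B'
  i=33: run of 'G' x 6 -> '6G'

RLE = 4G8E2G11D7H1B6G


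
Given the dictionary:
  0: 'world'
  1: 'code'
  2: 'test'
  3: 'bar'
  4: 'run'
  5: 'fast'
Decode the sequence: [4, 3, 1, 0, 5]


Look up each index in the dictionary:
  4 -> 'run'
  3 -> 'bar'
  1 -> 'code'
  0 -> 'world'
  5 -> 'fast'

Decoded: "run bar code world fast"


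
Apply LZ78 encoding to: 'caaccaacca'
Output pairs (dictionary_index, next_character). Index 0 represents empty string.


LZ78 encoding steps:
Dictionary: {0: ''}
Step 1: w='' (idx 0), next='c' -> output (0, 'c'), add 'c' as idx 1
Step 2: w='' (idx 0), next='a' -> output (0, 'a'), add 'a' as idx 2
Step 3: w='a' (idx 2), next='c' -> output (2, 'c'), add 'ac' as idx 3
Step 4: w='c' (idx 1), next='a' -> output (1, 'a'), add 'ca' as idx 4
Step 5: w='ac' (idx 3), next='c' -> output (3, 'c'), add 'acc' as idx 5
Step 6: w='a' (idx 2), end of input -> output (2, '')


Encoded: [(0, 'c'), (0, 'a'), (2, 'c'), (1, 'a'), (3, 'c'), (2, '')]


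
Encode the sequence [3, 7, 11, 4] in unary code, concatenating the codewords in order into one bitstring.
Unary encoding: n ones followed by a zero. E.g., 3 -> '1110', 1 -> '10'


Encode each number as n ones followed by a terminating 0:
  3 -> 1110 (4 bits)
  7 -> 11111110 (8 bits)
  11 -> 111111111110 (12 bits)
  4 -> 11110 (5 bits)
Total length = 4 + 8 + 12 + 5 = 29 bits.

Unary([3, 7, 11, 4]) = 11101111111011111111111011110 (29 bits)


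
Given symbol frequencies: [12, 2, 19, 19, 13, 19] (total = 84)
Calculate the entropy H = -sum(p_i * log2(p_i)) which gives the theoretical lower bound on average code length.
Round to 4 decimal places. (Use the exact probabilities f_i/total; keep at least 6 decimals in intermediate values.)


Per-symbol terms -p_i * log2(p_i) with p_i = f_i/84:
  p = 12/84 = 0.142857: log2(p) = -2.807355, -p*log2(p) = 0.401051
  p = 2/84 = 0.023810: log2(p) = -5.392317, -p*log2(p) = 0.128389
  p = 19/84 = 0.226190: log2(p) = -2.144390, -p*log2(p) = 0.485041
  p = 19/84 = 0.226190: log2(p) = -2.144390, -p*log2(p) = 0.485041
  p = 13/84 = 0.154762: log2(p) = -2.691878, -p*log2(p) = 0.416600
  p = 19/84 = 0.226190: log2(p) = -2.144390, -p*log2(p) = 0.485041
H = 0.401051 + 0.128389 + 0.485041 + 0.485041 + 0.416600 + 0.485041 = 2.401163

H = 2.4012 bits/symbol


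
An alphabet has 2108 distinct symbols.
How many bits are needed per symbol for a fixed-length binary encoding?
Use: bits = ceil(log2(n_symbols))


log2(2108) = 11.0417
Bracket: 2^11 = 2048 < 2108 <= 2^12 = 4096
So ceil(log2(2108)) = 12

bits = ceil(log2(2108)) = ceil(11.0417) = 12 bits


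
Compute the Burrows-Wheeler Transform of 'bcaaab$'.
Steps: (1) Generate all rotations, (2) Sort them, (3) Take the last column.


Rotations (sorted):
  0: $bcaaab -> last char: b
  1: aaab$bc -> last char: c
  2: aab$bca -> last char: a
  3: ab$bcaa -> last char: a
  4: b$bcaaa -> last char: a
  5: bcaaab$ -> last char: $
  6: caaab$b -> last char: b


BWT = bcaaa$b


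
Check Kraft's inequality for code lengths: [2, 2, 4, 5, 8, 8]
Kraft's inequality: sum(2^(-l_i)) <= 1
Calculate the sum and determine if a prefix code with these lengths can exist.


Sum = 2^(-2) + 2^(-2) + 2^(-4) + 2^(-5) + 2^(-8) + 2^(-8)
    = 0.25 + 0.25 + 0.0625 + 0.03125 + 0.00390625 + 0.00390625
    = 154/256 = 0.6015625
Since 0.6015625 <= 1, Kraft's inequality IS satisfied.
A prefix code with these lengths CAN exist.

Kraft sum = 0.6015625. Satisfied.


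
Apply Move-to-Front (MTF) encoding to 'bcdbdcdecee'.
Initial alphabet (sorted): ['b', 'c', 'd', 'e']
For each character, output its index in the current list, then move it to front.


MTF encoding:
'b': index 0 in ['b', 'c', 'd', 'e'] -> ['b', 'c', 'd', 'e']
'c': index 1 in ['b', 'c', 'd', 'e'] -> ['c', 'b', 'd', 'e']
'd': index 2 in ['c', 'b', 'd', 'e'] -> ['d', 'c', 'b', 'e']
'b': index 2 in ['d', 'c', 'b', 'e'] -> ['b', 'd', 'c', 'e']
'd': index 1 in ['b', 'd', 'c', 'e'] -> ['d', 'b', 'c', 'e']
'c': index 2 in ['d', 'b', 'c', 'e'] -> ['c', 'd', 'b', 'e']
'd': index 1 in ['c', 'd', 'b', 'e'] -> ['d', 'c', 'b', 'e']
'e': index 3 in ['d', 'c', 'b', 'e'] -> ['e', 'd', 'c', 'b']
'c': index 2 in ['e', 'd', 'c', 'b'] -> ['c', 'e', 'd', 'b']
'e': index 1 in ['c', 'e', 'd', 'b'] -> ['e', 'c', 'd', 'b']
'e': index 0 in ['e', 'c', 'd', 'b'] -> ['e', 'c', 'd', 'b']


Output: [0, 1, 2, 2, 1, 2, 1, 3, 2, 1, 0]


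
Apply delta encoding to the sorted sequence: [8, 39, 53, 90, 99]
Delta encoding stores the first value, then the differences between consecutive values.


First value: 8
Deltas:
  39 - 8 = 31
  53 - 39 = 14
  90 - 53 = 37
  99 - 90 = 9


Delta encoded: [8, 31, 14, 37, 9]


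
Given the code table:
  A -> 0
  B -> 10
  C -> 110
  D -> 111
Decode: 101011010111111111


Decoding:
10 -> B
10 -> B
110 -> C
10 -> B
111 -> D
111 -> D
111 -> D


Result: BBCBDDD


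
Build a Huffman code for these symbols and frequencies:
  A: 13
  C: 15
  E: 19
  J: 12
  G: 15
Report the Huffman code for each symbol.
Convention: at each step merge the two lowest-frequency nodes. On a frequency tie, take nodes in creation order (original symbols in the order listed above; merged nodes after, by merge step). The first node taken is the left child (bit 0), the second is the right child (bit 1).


Huffman tree construction:
Step 1: Merge J(12) + A(13) = 25
Step 2: Merge C(15) + G(15) = 30
Step 3: Merge E(19) + (J+A)(25) = 44
Step 4: Merge (C+G)(30) + (E+(J+A))(44) = 74
Read each symbol's code off the tree from the root (left child = 0, right child = 1).

Codes:
  A: 111 (length 3)
  C: 00 (length 2)
  E: 10 (length 2)
  J: 110 (length 3)
  G: 01 (length 2)
Average code length: 173/74 = 2.3378 bits/symbol


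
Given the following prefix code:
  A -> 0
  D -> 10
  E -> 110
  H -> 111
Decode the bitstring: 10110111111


Decoding step by step:
Bits 10 -> D
Bits 110 -> E
Bits 111 -> H
Bits 111 -> H


Decoded message: DEHH


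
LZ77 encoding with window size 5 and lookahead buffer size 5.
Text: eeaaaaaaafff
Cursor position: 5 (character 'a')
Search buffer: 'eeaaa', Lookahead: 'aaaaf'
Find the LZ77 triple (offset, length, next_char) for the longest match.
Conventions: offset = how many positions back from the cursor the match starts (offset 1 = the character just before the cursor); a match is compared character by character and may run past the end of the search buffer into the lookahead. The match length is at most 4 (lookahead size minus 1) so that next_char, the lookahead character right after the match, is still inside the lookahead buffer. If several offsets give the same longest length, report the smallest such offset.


Try each offset into the search buffer:
  offset=1 (pos 4, char 'a'): match length 4
  offset=2 (pos 3, char 'a'): match length 4
  offset=3 (pos 2, char 'a'): match length 4
  offset=4 (pos 1, char 'e'): match length 0
  offset=5 (pos 0, char 'e'): match length 0
Longest match has length 4, found at offsets 1, 2, 3; take the smallest, offset 1.
next_char = character at position 5 + 4 = 9 -> 'f'

Best match: offset=1, length=4 (matching 'aaaa' starting at position 4)
LZ77 triple: (1, 4, 'f')


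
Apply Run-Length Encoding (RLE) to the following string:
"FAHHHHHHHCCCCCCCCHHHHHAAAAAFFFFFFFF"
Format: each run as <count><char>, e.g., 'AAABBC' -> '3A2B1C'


Scanning runs left to right:
  i=0: run of 'F' x 1 -> '1F'
  i=1: run of 'A' x 1 -> '1A'
  i=2: run of 'H' x 7 -> '7H'
  i=9: run of 'C' x 8 -> '8C'
  i=17: run of 'H' x 5 -> '5H'
  i=22: run of 'A' x 5 -> '5A'
  i=27: run of 'F' x 8 -> '8F'

RLE = 1F1A7H8C5H5A8F


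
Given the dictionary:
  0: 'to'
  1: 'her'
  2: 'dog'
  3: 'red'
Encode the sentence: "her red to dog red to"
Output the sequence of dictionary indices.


Look up each word in the dictionary:
  'her' -> 1
  'red' -> 3
  'to' -> 0
  'dog' -> 2
  'red' -> 3
  'to' -> 0

Encoded: [1, 3, 0, 2, 3, 0]


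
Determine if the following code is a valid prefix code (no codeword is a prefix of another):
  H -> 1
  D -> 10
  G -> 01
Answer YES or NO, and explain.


Checking each pair (does one codeword prefix another?):
  H='1' vs D='10': prefix -- VIOLATION

NO -- this is NOT a valid prefix code. H (1) is a prefix of D (10).


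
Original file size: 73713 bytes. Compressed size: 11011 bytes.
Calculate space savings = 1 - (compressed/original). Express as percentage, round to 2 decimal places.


ratio = compressed/original = 11011/73713 = 0.149377
savings = 1 - ratio = 1 - 0.149377 = 0.850623
as a percentage: 0.850623 * 100 = 85.06%

Space savings = 1 - 11011/73713 = 85.06%


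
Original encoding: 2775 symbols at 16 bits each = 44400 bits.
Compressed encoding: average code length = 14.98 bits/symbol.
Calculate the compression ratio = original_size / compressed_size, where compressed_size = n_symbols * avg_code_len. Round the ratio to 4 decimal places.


original_size = n_symbols * orig_bits = 2775 * 16 = 44400 bits
compressed_size = n_symbols * avg_code_len = 2775 * 14.98 = 41569.5 bits
ratio = original_size / compressed_size = 44400 / 41569.5 = 1.0681

Compression ratio = 1.0681


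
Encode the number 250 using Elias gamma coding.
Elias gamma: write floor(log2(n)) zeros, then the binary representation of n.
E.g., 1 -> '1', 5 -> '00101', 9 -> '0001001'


num_bits = floor(log2(250)) + 1 = 8
leading_zeros = num_bits - 1 = 7
binary(250) = 11111010

Elias gamma(250) = '0000000' + '11111010' = 000000011111010 (15 bits)


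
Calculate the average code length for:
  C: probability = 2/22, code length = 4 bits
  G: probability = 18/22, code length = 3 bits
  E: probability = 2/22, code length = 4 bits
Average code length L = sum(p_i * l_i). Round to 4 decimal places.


Weighted contributions p_i * l_i:
  C: (2/22) * 4 = 8/22
  G: (18/22) * 3 = 54/22
  E: (2/22) * 4 = 8/22
Sum = (8 + 54 + 8)/22 = 70/22

L = 70/22 = 3.1818 bits/symbol
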